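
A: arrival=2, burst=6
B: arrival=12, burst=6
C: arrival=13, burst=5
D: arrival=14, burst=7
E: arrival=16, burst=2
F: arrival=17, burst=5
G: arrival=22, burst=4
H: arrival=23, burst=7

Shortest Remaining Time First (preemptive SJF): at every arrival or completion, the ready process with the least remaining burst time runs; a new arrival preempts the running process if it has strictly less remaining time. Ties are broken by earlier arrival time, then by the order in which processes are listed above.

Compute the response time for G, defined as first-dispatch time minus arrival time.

Timeline: | idle 0-2 | A 2-8 | idle 8-12 | B 12-18 | E 18-20 | C 20-25 | G 25-29 | F 29-34 | D 34-41 | H 41-48 |
Completion: A=8  B=18  C=25  D=41  E=20  F=34  G=29  H=48
Turnaround (C−A): A=6  B=6  C=12  D=27  E=4  F=17  G=7  H=25
Response(G) = first start − arrival = 25 − 22 = 3

3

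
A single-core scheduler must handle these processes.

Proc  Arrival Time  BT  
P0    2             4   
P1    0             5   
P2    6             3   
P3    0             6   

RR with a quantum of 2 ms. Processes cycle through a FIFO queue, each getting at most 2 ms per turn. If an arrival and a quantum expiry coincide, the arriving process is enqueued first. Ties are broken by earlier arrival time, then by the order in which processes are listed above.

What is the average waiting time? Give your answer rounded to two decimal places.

9.50

Gantt: | P1 0-2 | P3 2-4 | P0 4-6 | P1 6-8 | P3 8-10 | P2 10-12 | P0 12-14 | P1 14-15 | P3 15-17 | P2 17-18 |
Completion: P0=14  P1=15  P2=18  P3=17
Waiting times: P0=8, P1=10, P2=9, P3=11
Average waiting = (8+10+9+11) / 4 = 38/4 = 9.50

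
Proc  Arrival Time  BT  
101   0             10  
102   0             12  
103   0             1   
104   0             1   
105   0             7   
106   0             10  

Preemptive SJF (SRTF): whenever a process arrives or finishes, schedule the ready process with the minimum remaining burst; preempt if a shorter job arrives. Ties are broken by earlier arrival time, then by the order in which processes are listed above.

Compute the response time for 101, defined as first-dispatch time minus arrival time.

9

Timeline: | 103 0-1 | 104 1-2 | 105 2-9 | 101 9-19 | 106 19-29 | 102 29-41 |
Completion: 101=19  102=41  103=1  104=2  105=9  106=29
Turnaround (C−A): 101=19  102=41  103=1  104=2  105=9  106=29
Response(101) = first start − arrival = 9 − 0 = 9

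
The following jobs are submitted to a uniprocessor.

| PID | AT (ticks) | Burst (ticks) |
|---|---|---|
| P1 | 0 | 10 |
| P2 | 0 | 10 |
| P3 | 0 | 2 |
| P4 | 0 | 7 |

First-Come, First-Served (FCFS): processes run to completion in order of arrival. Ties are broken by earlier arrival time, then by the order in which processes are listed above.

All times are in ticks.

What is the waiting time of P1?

Gantt: | P1 0-10 | P2 10-20 | P3 20-22 | P4 22-29 |
Completion: P1=10  P2=20  P3=22  P4=29
Turnaround (C−A): P1=10  P2=20  P3=22  P4=29
Waiting(P1) = turnaround − burst = 10 − 10 = 0

0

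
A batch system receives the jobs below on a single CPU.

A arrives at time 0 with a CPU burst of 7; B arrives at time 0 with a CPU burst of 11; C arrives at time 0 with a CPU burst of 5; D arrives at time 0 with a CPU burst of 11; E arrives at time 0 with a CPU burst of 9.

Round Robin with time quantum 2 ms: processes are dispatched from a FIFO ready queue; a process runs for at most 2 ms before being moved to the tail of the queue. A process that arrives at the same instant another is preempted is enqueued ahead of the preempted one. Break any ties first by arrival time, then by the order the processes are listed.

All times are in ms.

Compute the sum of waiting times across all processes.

138

Schedule: | A 0-2 | B 2-4 | C 4-6 | D 6-8 | E 8-10 | A 10-12 | B 12-14 | C 14-16 | D 16-18 | E 18-20 | A 20-22 | B 22-24 | C 24-25 | D 25-27 | E 27-29 | A 29-30 | B 30-32 | D 32-34 | E 34-36 | B 36-38 | D 38-40 | E 40-41 | B 41-42 | D 42-43 |
Completion: A=30  B=42  C=25  D=43  E=41
Waiting = turnaround − burst: A=23, B=31, C=20, D=32, E=32
Total waiting = 23 + 31 + 20 + 32 + 32 = 138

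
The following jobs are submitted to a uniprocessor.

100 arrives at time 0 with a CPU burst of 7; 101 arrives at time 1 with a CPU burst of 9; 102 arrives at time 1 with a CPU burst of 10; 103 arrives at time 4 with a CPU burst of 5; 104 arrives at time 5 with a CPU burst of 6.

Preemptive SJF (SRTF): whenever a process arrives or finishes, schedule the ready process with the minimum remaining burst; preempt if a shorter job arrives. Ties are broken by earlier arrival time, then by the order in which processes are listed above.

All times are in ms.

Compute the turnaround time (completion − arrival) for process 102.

Timeline: | 100 0-7 | 103 7-12 | 104 12-18 | 101 18-27 | 102 27-37 |
Completion: 100=7  101=27  102=37  103=12  104=18
Turnaround(102) = completion − arrival = 37 − 1 = 36

36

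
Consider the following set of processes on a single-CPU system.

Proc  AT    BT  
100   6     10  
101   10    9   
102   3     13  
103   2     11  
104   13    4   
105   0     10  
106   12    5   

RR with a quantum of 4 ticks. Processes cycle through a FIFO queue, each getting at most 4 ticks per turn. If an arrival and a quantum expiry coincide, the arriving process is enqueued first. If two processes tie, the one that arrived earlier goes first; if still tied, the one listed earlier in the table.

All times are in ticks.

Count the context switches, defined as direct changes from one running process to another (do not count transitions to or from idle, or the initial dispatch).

Gantt: | 105 0-4 | 103 4-8 | 102 8-12 | 105 12-16 | 100 16-20 | 103 20-24 | 101 24-28 | 106 28-32 | 102 32-36 | 104 36-40 | 105 40-42 | 100 42-46 | 103 46-49 | 101 49-53 | 106 53-54 | 102 54-58 | 100 58-60 | 101 60-61 | 102 61-62 |
Completion: 100=60  101=61  102=62  103=49  104=40  105=42  106=54
Turnaround (C−A): 100=54  101=51  102=59  103=47  104=27  105=42  106=42

18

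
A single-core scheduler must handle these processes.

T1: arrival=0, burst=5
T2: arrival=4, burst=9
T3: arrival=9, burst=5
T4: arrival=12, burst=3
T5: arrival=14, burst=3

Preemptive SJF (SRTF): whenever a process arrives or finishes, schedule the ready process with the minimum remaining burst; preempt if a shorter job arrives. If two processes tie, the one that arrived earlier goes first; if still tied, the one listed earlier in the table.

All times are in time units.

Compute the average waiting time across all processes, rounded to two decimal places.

Timeline: | T1 0-5 | T2 5-14 | T4 14-17 | T5 17-20 | T3 20-25 |
Completion: T1=5  T2=14  T3=25  T4=17  T5=20
Waiting times: T1=0, T2=1, T3=11, T4=2, T5=3
Average waiting = (0+1+11+2+3) / 5 = 17/5 = 3.40

3.40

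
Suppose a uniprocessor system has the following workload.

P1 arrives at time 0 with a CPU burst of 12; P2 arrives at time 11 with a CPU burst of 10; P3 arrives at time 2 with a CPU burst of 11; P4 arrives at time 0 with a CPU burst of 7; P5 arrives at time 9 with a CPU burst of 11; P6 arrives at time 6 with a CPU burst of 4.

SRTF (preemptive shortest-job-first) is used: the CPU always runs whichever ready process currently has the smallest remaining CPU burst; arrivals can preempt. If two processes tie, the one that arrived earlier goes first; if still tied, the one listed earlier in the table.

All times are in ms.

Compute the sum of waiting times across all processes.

Timeline: | P4 0-7 | P6 7-11 | P2 11-21 | P3 21-32 | P5 32-43 | P1 43-55 |
Completion: P1=55  P2=21  P3=32  P4=7  P5=43  P6=11
Waiting = turnaround − burst: P1=43, P2=0, P3=19, P4=0, P5=23, P6=1
Total waiting = 43 + 0 + 19 + 0 + 23 + 1 = 86

86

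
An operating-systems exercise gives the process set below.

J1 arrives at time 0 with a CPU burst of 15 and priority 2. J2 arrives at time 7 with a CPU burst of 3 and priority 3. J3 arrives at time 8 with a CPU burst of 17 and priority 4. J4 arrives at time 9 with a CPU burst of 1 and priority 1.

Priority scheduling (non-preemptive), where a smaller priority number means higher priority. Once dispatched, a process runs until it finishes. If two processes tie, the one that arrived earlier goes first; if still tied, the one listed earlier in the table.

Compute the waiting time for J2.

9

Gantt: | J1 0-15 | J4 15-16 | J2 16-19 | J3 19-36 |
Completion: J1=15  J2=19  J3=36  J4=16
Turnaround (C−A): J1=15  J2=12  J3=28  J4=7
Waiting(J2) = turnaround − burst = 12 − 3 = 9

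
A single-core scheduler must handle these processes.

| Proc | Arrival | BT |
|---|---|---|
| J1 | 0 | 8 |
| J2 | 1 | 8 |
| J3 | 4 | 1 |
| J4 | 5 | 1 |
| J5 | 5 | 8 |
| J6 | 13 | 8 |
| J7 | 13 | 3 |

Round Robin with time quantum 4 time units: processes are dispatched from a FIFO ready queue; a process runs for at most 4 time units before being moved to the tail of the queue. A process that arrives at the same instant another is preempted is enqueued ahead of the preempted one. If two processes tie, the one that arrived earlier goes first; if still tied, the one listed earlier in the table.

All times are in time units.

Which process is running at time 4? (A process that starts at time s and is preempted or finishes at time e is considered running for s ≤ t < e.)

J2

Timeline: | J1 0-4 | J2 4-8 | J3 8-9 | J1 9-13 | J4 13-14 | J5 14-18 | J2 18-22 | J6 22-26 | J7 26-29 | J5 29-33 | J6 33-37 |
Completion: J1=13  J2=22  J3=9  J4=14  J5=33  J6=37  J7=29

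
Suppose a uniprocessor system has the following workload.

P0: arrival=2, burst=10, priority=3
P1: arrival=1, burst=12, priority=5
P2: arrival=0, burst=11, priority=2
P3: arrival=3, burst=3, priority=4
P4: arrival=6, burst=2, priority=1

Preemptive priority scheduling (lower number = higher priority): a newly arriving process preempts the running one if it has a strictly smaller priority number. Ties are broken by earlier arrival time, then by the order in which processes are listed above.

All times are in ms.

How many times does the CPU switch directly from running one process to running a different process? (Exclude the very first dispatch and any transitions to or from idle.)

Gantt: | P2 0-6 | P4 6-8 | P2 8-13 | P0 13-23 | P3 23-26 | P1 26-38 |
Completion: P0=23  P1=38  P2=13  P3=26  P4=8

5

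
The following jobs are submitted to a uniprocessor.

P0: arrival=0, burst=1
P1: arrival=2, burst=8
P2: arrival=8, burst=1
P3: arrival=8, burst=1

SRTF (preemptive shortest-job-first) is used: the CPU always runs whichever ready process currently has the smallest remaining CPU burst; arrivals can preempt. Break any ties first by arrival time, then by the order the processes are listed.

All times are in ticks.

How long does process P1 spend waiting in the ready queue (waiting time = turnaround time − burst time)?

Timeline: | P0 0-1 | idle 1-2 | P1 2-8 | P2 8-9 | P3 9-10 | P1 10-12 |
Completion: P0=1  P1=12  P2=9  P3=10
Turnaround (C−A): P0=1  P1=10  P2=1  P3=2
Waiting(P1) = turnaround − burst = 10 − 8 = 2

2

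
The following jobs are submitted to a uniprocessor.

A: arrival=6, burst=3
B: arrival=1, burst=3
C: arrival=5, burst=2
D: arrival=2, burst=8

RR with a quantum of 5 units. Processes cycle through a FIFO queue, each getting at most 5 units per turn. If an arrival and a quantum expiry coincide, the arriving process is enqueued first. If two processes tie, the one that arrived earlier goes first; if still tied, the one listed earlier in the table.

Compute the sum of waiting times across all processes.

16

Timeline: | idle 0-1 | B 1-4 | D 4-9 | C 9-11 | A 11-14 | D 14-17 |
Completion: A=14  B=4  C=11  D=17
Waiting = turnaround − burst: A=5, B=0, C=4, D=7
Total waiting = 5 + 0 + 4 + 7 = 16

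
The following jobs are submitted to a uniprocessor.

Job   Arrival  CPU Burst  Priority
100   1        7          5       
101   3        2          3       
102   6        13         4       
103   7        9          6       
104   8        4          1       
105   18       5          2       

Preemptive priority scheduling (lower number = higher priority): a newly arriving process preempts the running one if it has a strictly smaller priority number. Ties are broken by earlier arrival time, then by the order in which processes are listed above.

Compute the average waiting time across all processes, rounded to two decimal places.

9.67

Schedule: | idle 0-1 | 100 1-3 | 101 3-5 | 100 5-6 | 102 6-8 | 104 8-12 | 102 12-18 | 105 18-23 | 102 23-28 | 100 28-32 | 103 32-41 |
Completion: 100=32  101=5  102=28  103=41  104=12  105=23
Turnaround (C−A): 100=31  101=2  102=22  103=34  104=4  105=5
Waiting times: 100=24, 101=0, 102=9, 103=25, 104=0, 105=0
Average waiting = (24+0+9+25+0+0) / 6 = 58/6 = 9.67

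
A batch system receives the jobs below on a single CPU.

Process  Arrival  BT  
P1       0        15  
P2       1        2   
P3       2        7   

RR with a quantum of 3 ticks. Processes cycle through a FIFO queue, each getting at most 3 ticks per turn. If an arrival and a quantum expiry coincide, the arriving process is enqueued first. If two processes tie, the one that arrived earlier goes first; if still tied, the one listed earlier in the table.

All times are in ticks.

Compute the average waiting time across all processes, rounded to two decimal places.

Schedule: | P1 0-3 | P2 3-5 | P3 5-8 | P1 8-11 | P3 11-14 | P1 14-17 | P3 17-18 | P1 18-24 |
Completion: P1=24  P2=5  P3=18
Waiting times: P1=9, P2=2, P3=9
Average waiting = (9+2+9) / 3 = 20/3 = 6.67

6.67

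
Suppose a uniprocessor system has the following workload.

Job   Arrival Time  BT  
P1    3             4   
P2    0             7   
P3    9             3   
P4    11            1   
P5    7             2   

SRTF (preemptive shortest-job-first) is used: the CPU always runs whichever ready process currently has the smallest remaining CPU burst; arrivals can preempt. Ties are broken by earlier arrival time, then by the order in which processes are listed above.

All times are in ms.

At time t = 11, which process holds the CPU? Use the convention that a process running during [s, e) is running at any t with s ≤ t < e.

P3

Gantt: | P2 0-7 | P5 7-9 | P3 9-12 | P4 12-13 | P1 13-17 |
Completion: P1=17  P2=7  P3=12  P4=13  P5=9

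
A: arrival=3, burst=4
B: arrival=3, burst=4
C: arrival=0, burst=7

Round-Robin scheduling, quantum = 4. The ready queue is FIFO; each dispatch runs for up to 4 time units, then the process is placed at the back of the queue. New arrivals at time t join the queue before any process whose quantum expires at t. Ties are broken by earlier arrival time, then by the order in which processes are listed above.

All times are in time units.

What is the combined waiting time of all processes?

14

Timeline: | C 0-4 | A 4-8 | B 8-12 | C 12-15 |
Completion: A=8  B=12  C=15
Turnaround (C−A): A=5  B=9  C=15
Waiting = turnaround − burst: A=1, B=5, C=8
Total waiting = 1 + 5 + 8 = 14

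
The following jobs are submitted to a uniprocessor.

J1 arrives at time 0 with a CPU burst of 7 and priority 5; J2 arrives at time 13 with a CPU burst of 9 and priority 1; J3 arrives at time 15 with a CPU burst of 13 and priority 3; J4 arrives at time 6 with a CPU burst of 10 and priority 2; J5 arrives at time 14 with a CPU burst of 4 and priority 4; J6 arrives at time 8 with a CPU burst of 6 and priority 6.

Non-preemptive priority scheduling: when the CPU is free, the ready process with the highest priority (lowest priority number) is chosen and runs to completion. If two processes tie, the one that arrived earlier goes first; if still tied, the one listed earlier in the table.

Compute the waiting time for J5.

25

Schedule: | J1 0-7 | J4 7-17 | J2 17-26 | J3 26-39 | J5 39-43 | J6 43-49 |
Completion: J1=7  J2=26  J3=39  J4=17  J5=43  J6=49
Waiting(J5) = turnaround − burst = 29 − 4 = 25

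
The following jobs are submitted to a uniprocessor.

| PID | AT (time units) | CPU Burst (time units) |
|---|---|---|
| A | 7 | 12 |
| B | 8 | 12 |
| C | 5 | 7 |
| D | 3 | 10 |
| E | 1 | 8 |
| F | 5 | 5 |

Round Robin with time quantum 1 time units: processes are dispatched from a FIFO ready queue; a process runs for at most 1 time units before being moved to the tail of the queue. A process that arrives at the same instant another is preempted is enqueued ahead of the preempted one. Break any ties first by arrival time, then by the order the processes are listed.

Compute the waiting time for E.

Gantt: | idle 0-1 | E 1-3 | D 3-4 | E 4-5 | D 5-6 | C 6-7 | F 7-8 | E 8-9 | D 9-10 | A 10-11 | C 11-12 | B 12-13 | F 13-14 | E 14-15 | D 15-16 | A 16-17 | C 17-18 | B 18-19 | F 19-20 | E 20-21 | D 21-22 | A 22-23 | C 23-24 | B 24-25 | F 25-26 | E 26-27 | D 27-28 | A 28-29 | C 29-30 | B 30-31 | F 31-32 | E 32-33 | D 33-34 | A 34-35 | C 35-36 | B 36-37 | D 37-38 | A 38-39 | C 39-40 | B 40-41 | D 41-42 | A 42-43 | B 43-44 | D 44-45 | A 45-46 | B 46-47 | A 47-48 | B 48-49 | A 49-50 | B 50-51 | A 51-52 | B 52-53 | A 53-54 | B 54-55 |
Completion: A=54  B=55  C=40  D=45  E=33  F=32
Waiting(E) = turnaround − burst = 32 − 8 = 24

24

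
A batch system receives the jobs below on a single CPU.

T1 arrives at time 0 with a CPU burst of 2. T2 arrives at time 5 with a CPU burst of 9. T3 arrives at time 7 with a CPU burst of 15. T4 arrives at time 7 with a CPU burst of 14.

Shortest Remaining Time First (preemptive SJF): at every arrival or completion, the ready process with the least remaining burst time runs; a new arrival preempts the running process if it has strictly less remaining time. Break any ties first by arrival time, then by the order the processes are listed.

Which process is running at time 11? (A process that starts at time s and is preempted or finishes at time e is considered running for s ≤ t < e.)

T2

Timeline: | T1 0-2 | idle 2-5 | T2 5-14 | T4 14-28 | T3 28-43 |
Completion: T1=2  T2=14  T3=43  T4=28
Turnaround (C−A): T1=2  T2=9  T3=36  T4=21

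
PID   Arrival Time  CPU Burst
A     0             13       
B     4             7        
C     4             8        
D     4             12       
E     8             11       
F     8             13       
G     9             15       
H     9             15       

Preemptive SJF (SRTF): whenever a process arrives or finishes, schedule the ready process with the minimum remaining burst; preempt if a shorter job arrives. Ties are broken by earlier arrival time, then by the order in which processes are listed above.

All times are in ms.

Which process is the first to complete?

B

Timeline: | A 0-4 | B 4-11 | C 11-19 | A 19-28 | E 28-39 | D 39-51 | F 51-64 | G 64-79 | H 79-94 |
Completion: A=28  B=11  C=19  D=51  E=39  F=64  G=79  H=94
Finish order: B → C → A → E → D → F → G → H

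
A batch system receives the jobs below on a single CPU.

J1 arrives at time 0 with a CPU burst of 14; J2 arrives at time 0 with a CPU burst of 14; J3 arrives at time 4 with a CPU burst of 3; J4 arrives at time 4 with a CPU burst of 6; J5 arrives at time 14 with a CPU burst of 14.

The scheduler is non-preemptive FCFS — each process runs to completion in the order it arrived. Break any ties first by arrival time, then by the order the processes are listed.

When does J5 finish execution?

Schedule: | J1 0-14 | J2 14-28 | J3 28-31 | J4 31-37 | J5 37-51 |
Completion: J1=14  J2=28  J3=31  J4=37  J5=51
Turnaround (C−A): J1=14  J2=28  J3=27  J4=33  J5=37

51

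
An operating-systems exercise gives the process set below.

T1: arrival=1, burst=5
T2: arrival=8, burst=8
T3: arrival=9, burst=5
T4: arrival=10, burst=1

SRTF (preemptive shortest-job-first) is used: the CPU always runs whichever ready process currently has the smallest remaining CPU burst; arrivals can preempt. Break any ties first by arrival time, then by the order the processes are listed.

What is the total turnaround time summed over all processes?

Gantt: | idle 0-1 | T1 1-6 | idle 6-8 | T2 8-9 | T3 9-10 | T4 10-11 | T3 11-15 | T2 15-22 |
Completion: T1=6  T2=22  T3=15  T4=11
Turnaround = completion − arrival: T1=5, T2=14, T3=6, T4=1
Total turnaround = 5 + 14 + 6 + 1 = 26

26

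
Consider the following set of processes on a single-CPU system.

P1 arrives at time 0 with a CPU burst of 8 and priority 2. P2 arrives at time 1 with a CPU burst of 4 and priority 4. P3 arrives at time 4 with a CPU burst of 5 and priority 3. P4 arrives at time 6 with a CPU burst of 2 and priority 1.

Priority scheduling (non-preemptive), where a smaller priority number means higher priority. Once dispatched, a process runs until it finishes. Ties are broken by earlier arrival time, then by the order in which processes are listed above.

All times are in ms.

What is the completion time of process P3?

15

Timeline: | P1 0-8 | P4 8-10 | P3 10-15 | P2 15-19 |
Completion: P1=8  P2=19  P3=15  P4=10
Turnaround (C−A): P1=8  P2=18  P3=11  P4=4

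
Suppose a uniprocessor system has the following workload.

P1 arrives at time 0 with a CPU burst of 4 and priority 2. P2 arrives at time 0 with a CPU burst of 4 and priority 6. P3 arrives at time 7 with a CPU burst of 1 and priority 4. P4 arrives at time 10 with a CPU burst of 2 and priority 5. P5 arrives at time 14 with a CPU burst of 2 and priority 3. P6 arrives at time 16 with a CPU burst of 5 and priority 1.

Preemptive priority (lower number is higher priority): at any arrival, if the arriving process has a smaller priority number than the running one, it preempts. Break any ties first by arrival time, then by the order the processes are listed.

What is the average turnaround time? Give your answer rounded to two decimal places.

Gantt: | P1 0-4 | P2 4-7 | P3 7-8 | P2 8-9 | idle 9-10 | P4 10-12 | idle 12-14 | P5 14-16 | P6 16-21 |
Completion: P1=4  P2=9  P3=8  P4=12  P5=16  P6=21
Turnaround times: P1=4, P2=9, P3=1, P4=2, P5=2, P6=5
Average turnaround = (4+9+1+2+2+5) / 6 = 23/6 = 3.83

3.83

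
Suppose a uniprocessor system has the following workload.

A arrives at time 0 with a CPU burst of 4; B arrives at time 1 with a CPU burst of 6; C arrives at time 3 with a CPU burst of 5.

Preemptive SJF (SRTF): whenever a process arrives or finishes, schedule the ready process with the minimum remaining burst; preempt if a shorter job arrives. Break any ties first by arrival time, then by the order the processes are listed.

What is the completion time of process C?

9

Gantt: | A 0-4 | C 4-9 | B 9-15 |
Completion: A=4  B=15  C=9
Turnaround (C−A): A=4  B=14  C=6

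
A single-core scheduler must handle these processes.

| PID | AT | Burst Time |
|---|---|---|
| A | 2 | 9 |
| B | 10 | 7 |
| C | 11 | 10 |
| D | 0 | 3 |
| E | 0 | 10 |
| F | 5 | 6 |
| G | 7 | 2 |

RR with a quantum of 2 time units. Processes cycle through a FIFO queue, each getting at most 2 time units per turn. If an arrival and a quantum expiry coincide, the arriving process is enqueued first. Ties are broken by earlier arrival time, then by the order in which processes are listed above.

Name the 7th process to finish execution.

C

Schedule: | D 0-2 | E 2-4 | A 4-6 | D 6-7 | E 7-9 | F 9-11 | A 11-13 | G 13-15 | E 15-17 | B 17-19 | C 19-21 | F 21-23 | A 23-25 | E 25-27 | B 27-29 | C 29-31 | F 31-33 | A 33-35 | E 35-37 | B 37-39 | C 39-41 | A 41-42 | B 42-43 | C 43-47 |
Completion: A=42  B=43  C=47  D=7  E=37  F=33  G=15
Turnaround (C−A): A=40  B=33  C=36  D=7  E=37  F=28  G=8
Finish order: D → G → F → E → A → B → C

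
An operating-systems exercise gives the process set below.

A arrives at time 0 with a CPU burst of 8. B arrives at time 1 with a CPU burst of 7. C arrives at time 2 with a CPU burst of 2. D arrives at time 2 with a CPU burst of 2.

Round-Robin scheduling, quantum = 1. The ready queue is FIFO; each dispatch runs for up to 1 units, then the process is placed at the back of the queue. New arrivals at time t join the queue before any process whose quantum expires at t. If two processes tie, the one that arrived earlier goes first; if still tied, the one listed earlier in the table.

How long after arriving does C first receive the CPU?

1

Timeline: | A 0-1 | B 1-2 | A 2-3 | C 3-4 | D 4-5 | B 5-6 | A 6-7 | C 7-8 | D 8-9 | B 9-10 | A 10-11 | B 11-12 | A 12-13 | B 13-14 | A 14-15 | B 15-16 | A 16-17 | B 17-18 | A 18-19 |
Completion: A=19  B=18  C=8  D=9
Response(C) = first start − arrival = 3 − 2 = 1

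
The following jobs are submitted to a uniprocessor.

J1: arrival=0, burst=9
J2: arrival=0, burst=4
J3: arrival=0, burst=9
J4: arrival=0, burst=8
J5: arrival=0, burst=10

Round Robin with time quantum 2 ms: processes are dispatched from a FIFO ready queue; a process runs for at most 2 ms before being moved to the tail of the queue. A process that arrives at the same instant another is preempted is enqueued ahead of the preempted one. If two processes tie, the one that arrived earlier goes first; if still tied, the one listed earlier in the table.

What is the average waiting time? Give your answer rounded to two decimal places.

Timeline: | J1 0-2 | J2 2-4 | J3 4-6 | J4 6-8 | J5 8-10 | J1 10-12 | J2 12-14 | J3 14-16 | J4 16-18 | J5 18-20 | J1 20-22 | J3 22-24 | J4 24-26 | J5 26-28 | J1 28-30 | J3 30-32 | J4 32-34 | J5 34-36 | J1 36-37 | J3 37-38 | J5 38-40 |
Completion: J1=37  J2=14  J3=38  J4=34  J5=40
Turnaround (C−A): J1=37  J2=14  J3=38  J4=34  J5=40
Waiting times: J1=28, J2=10, J3=29, J4=26, J5=30
Average waiting = (28+10+29+26+30) / 5 = 123/5 = 24.60

24.60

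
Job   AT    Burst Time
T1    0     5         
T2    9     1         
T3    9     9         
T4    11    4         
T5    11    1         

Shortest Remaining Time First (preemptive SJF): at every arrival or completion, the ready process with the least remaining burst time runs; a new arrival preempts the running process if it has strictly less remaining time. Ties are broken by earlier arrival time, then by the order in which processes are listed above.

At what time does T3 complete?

24

Schedule: | T1 0-5 | idle 5-9 | T2 9-10 | T3 10-11 | T5 11-12 | T4 12-16 | T3 16-24 |
Completion: T1=5  T2=10  T3=24  T4=16  T5=12
Turnaround (C−A): T1=5  T2=1  T3=15  T4=5  T5=1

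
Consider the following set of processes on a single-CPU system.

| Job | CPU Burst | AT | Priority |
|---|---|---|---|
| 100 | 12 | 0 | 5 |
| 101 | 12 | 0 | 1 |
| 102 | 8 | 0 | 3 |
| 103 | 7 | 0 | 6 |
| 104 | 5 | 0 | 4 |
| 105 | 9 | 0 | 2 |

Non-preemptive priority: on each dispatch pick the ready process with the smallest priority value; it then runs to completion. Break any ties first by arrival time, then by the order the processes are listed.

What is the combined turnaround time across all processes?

Gantt: | 101 0-12 | 105 12-21 | 102 21-29 | 104 29-34 | 100 34-46 | 103 46-53 |
Completion: 100=46  101=12  102=29  103=53  104=34  105=21
Turnaround (C−A): 100=46  101=12  102=29  103=53  104=34  105=21
Turnaround = completion − arrival: 100=46, 101=12, 102=29, 103=53, 104=34, 105=21
Total turnaround = 46 + 12 + 29 + 53 + 34 + 21 = 195

195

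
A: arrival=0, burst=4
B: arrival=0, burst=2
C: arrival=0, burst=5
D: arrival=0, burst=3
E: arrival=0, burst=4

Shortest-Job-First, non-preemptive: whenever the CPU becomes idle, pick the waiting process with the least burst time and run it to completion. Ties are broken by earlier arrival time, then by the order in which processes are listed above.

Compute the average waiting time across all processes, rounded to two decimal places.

Schedule: | B 0-2 | D 2-5 | A 5-9 | E 9-13 | C 13-18 |
Completion: A=9  B=2  C=18  D=5  E=13
Waiting times: A=5, B=0, C=13, D=2, E=9
Average waiting = (5+0+13+2+9) / 5 = 29/5 = 5.80

5.80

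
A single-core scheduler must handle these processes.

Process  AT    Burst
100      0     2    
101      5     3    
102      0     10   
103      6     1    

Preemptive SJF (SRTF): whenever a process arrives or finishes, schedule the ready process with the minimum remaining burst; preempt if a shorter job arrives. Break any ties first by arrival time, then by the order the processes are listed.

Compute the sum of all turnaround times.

23

Schedule: | 100 0-2 | 102 2-5 | 101 5-6 | 103 6-7 | 101 7-9 | 102 9-16 |
Completion: 100=2  101=9  102=16  103=7
Turnaround (C−A): 100=2  101=4  102=16  103=1
Turnaround = completion − arrival: 100=2, 101=4, 102=16, 103=1
Total turnaround = 2 + 4 + 16 + 1 = 23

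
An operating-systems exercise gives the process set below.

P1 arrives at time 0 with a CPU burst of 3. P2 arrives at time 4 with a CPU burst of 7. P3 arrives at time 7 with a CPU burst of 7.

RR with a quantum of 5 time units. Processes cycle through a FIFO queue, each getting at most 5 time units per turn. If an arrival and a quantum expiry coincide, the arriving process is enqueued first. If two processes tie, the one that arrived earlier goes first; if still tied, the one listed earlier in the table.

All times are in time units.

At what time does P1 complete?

3

Gantt: | P1 0-3 | idle 3-4 | P2 4-9 | P3 9-14 | P2 14-16 | P3 16-18 |
Completion: P1=3  P2=16  P3=18
Turnaround (C−A): P1=3  P2=12  P3=11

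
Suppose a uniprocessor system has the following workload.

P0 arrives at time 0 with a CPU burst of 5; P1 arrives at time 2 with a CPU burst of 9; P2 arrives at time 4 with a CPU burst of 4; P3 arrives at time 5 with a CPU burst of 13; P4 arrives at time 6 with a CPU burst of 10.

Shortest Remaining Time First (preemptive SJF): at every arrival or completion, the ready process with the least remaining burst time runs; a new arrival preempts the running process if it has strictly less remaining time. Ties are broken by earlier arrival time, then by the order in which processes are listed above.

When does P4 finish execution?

Timeline: | P0 0-5 | P2 5-9 | P1 9-18 | P4 18-28 | P3 28-41 |
Completion: P0=5  P1=18  P2=9  P3=41  P4=28

28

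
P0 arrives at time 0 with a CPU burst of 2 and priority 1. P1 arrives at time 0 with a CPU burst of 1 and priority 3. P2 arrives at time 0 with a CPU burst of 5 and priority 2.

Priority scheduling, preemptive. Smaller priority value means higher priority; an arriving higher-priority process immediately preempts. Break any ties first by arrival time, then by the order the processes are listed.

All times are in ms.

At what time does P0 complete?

2

Gantt: | P0 0-2 | P2 2-7 | P1 7-8 |
Completion: P0=2  P1=8  P2=7
Turnaround (C−A): P0=2  P1=8  P2=7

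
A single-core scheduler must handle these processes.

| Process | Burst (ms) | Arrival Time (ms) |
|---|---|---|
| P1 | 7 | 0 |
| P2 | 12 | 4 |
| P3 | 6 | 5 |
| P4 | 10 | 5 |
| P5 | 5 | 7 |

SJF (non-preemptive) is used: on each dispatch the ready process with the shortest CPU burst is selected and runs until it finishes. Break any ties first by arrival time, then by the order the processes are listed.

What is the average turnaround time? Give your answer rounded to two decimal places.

16.80

Schedule: | P1 0-7 | P5 7-12 | P3 12-18 | P4 18-28 | P2 28-40 |
Completion: P1=7  P2=40  P3=18  P4=28  P5=12
Turnaround times: P1=7, P2=36, P3=13, P4=23, P5=5
Average turnaround = (7+36+13+23+5) / 5 = 84/5 = 16.80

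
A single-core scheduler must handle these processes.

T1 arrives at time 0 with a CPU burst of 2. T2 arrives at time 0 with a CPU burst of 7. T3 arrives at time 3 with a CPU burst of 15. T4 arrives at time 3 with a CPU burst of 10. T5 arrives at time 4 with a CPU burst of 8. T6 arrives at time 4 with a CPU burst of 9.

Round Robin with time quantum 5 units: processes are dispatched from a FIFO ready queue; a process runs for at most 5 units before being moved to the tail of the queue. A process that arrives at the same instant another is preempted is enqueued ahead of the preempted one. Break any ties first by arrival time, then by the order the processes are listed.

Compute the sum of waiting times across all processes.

Timeline: | T1 0-2 | T2 2-7 | T3 7-12 | T4 12-17 | T5 17-22 | T6 22-27 | T2 27-29 | T3 29-34 | T4 34-39 | T5 39-42 | T6 42-46 | T3 46-51 |
Completion: T1=2  T2=29  T3=51  T4=39  T5=42  T6=46
Waiting = turnaround − burst: T1=0, T2=22, T3=33, T4=26, T5=30, T6=33
Total waiting = 0 + 22 + 33 + 26 + 30 + 33 = 144

144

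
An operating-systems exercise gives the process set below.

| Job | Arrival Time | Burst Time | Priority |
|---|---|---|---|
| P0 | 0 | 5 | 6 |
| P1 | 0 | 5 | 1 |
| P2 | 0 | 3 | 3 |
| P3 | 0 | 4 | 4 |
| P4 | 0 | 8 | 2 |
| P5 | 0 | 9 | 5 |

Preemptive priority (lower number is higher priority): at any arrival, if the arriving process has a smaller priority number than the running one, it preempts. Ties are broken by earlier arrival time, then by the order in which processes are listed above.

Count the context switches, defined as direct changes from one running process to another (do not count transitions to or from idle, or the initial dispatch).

Schedule: | P1 0-5 | P4 5-13 | P2 13-16 | P3 16-20 | P5 20-29 | P0 29-34 |
Completion: P0=34  P1=5  P2=16  P3=20  P4=13  P5=29
Turnaround (C−A): P0=34  P1=5  P2=16  P3=20  P4=13  P5=29

5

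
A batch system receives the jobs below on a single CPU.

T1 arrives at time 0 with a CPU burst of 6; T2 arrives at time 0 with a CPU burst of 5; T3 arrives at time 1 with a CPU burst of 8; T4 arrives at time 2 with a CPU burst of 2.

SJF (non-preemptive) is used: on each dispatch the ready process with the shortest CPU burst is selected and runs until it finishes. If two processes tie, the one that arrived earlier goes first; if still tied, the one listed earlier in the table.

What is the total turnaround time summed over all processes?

Timeline: | T2 0-5 | T4 5-7 | T1 7-13 | T3 13-21 |
Completion: T1=13  T2=5  T3=21  T4=7
Turnaround (C−A): T1=13  T2=5  T3=20  T4=5
Turnaround = completion − arrival: T1=13, T2=5, T3=20, T4=5
Total turnaround = 13 + 5 + 20 + 5 = 43

43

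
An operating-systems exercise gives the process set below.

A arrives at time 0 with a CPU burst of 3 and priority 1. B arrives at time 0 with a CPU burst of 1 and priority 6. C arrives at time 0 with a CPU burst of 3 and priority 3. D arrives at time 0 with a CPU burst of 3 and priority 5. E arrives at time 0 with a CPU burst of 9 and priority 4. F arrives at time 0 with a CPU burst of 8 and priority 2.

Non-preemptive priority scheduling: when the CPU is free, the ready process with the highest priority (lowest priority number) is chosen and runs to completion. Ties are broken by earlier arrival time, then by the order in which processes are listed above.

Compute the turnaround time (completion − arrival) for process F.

Schedule: | A 0-3 | F 3-11 | C 11-14 | E 14-23 | D 23-26 | B 26-27 |
Completion: A=3  B=27  C=14  D=26  E=23  F=11
Turnaround (C−A): A=3  B=27  C=14  D=26  E=23  F=11
Turnaround(F) = completion − arrival = 11 − 0 = 11

11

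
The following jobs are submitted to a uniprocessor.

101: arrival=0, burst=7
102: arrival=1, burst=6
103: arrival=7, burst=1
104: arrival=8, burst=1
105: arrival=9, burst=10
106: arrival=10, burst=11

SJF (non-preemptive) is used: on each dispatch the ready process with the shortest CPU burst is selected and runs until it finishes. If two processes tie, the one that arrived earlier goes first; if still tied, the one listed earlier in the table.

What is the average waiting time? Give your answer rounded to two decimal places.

4.83

Schedule: | 101 0-7 | 103 7-8 | 104 8-9 | 102 9-15 | 105 15-25 | 106 25-36 |
Completion: 101=7  102=15  103=8  104=9  105=25  106=36
Waiting times: 101=0, 102=8, 103=0, 104=0, 105=6, 106=15
Average waiting = (0+8+0+0+6+15) / 6 = 29/6 = 4.83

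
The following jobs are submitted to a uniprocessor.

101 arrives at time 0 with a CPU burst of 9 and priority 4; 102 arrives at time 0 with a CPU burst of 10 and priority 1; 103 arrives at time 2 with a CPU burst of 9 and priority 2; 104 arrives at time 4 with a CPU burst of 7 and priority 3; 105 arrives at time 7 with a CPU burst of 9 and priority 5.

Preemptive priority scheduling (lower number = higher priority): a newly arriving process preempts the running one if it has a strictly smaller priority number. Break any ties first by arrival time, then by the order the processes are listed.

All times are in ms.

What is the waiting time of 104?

15

Timeline: | 102 0-10 | 103 10-19 | 104 19-26 | 101 26-35 | 105 35-44 |
Completion: 101=35  102=10  103=19  104=26  105=44
Waiting(104) = turnaround − burst = 22 − 7 = 15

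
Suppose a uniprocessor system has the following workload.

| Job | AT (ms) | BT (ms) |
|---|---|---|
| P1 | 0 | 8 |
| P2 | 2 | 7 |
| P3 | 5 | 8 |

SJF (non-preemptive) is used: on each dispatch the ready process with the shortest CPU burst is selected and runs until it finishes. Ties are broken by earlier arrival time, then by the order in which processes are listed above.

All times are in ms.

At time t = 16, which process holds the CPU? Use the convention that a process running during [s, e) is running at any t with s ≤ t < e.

Schedule: | P1 0-8 | P2 8-15 | P3 15-23 |
Completion: P1=8  P2=15  P3=23

P3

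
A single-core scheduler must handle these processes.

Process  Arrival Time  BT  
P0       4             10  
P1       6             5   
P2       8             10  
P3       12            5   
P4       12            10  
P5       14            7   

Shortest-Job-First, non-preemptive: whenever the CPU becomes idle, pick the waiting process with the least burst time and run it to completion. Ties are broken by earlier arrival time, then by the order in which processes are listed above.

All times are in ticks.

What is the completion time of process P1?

Schedule: | idle 0-4 | P0 4-14 | P1 14-19 | P3 19-24 | P5 24-31 | P2 31-41 | P4 41-51 |
Completion: P0=14  P1=19  P2=41  P3=24  P4=51  P5=31
Turnaround (C−A): P0=10  P1=13  P2=33  P3=12  P4=39  P5=17

19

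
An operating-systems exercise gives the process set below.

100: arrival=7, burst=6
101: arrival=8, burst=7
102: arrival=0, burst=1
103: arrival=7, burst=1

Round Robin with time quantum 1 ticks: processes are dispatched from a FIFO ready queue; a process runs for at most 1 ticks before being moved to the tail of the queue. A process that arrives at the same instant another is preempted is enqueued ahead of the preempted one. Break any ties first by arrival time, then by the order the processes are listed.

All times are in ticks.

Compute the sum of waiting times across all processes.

Timeline: | 102 0-1 | idle 1-7 | 100 7-8 | 103 8-9 | 101 9-10 | 100 10-11 | 101 11-12 | 100 12-13 | 101 13-14 | 100 14-15 | 101 15-16 | 100 16-17 | 101 17-18 | 100 18-19 | 101 19-21 |
Completion: 100=19  101=21  102=1  103=9
Turnaround (C−A): 100=12  101=13  102=1  103=2
Waiting = turnaround − burst: 100=6, 101=6, 102=0, 103=1
Total waiting = 6 + 6 + 0 + 1 = 13

13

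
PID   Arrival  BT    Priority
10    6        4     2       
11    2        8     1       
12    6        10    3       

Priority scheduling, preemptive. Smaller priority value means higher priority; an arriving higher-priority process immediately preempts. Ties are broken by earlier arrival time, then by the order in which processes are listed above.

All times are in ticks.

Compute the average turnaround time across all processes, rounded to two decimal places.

Timeline: | idle 0-2 | 11 2-10 | 10 10-14 | 12 14-24 |
Completion: 10=14  11=10  12=24
Turnaround times: 10=8, 11=8, 12=18
Average turnaround = (8+8+18) / 3 = 34/3 = 11.33

11.33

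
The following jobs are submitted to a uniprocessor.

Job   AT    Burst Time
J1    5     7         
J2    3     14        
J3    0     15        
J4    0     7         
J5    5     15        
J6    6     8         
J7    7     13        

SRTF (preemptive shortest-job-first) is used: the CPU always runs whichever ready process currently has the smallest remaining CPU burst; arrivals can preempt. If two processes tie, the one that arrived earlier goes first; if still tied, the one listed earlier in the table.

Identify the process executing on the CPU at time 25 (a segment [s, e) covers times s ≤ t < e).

Gantt: | J4 0-7 | J1 7-14 | J6 14-22 | J7 22-35 | J2 35-49 | J3 49-64 | J5 64-79 |
Completion: J1=14  J2=49  J3=64  J4=7  J5=79  J6=22  J7=35
Turnaround (C−A): J1=9  J2=46  J3=64  J4=7  J5=74  J6=16  J7=28

J7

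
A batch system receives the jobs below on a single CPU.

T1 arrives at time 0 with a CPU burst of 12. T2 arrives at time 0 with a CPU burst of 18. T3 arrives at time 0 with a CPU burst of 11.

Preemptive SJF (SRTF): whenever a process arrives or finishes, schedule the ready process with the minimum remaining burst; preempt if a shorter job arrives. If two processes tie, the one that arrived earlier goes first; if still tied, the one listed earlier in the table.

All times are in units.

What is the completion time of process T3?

Schedule: | T3 0-11 | T1 11-23 | T2 23-41 |
Completion: T1=23  T2=41  T3=11

11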